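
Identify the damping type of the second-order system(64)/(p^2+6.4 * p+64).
Standard form: ωn²/(p²+2ζωn·p+ωn²) gives ωn=8, ζ=0.4.
Underdamped (ζ = 0.4 < 1)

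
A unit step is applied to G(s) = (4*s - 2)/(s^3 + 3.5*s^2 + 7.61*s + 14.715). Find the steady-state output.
FVT: lim_{t→∞} y(t) = lim_{s→0} s*Y(s) where Y(s) = G(s)/s.
= lim_{s→0} G(s) = G(0) = num(0)/den(0) = -2/14.715 = -0.1359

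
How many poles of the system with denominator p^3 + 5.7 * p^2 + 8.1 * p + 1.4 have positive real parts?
p^3 + 5.7*p^2 + 8.1*p + 1.4 = (p + 0.2)(p + 3.5)(p + 2). Poles: -0.2, -2, -3.5. RHP poles (Re>0): 0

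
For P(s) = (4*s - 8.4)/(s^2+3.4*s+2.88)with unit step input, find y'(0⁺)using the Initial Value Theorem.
IVT: y'(0⁺) = lim_{s→∞} s²·Y(s) = lim_{s→∞} s·P(s).
deg(num) = 1, deg(den) = 2, relative degree = 1, so s·P(s) → (leading num)/(leading den) = 4/1 = 4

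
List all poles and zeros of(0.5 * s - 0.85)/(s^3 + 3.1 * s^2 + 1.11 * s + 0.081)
Set denominator = 0: s^3 + 3.1*s^2 + 1.11*s + 0.081 = (s + 0.3)(s + 0.1)(s + 2.7) = 0 → Poles: -0.1, -0.3, -2.7
Set numerator = 0: 0.5*s - 0.85 = 0 → Zeros: 1.7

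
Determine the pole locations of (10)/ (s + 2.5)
Set denominator = 0: s + 2.5 = 0 → Poles: -2.5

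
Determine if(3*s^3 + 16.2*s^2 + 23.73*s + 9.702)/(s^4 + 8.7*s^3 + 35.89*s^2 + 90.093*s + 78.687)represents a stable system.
Denominator: s^4 + 8.7*s^3 + 35.89*s^2 + 90.093*s + 78.687 = (s + 1.5)(s + 4.2)(s^2 + 3*s + 12.49). Poles: -1.5, -1.5 + 3.2j, -1.5 - 3.2j, -4.2. All Re(p)<0: Yes (stable)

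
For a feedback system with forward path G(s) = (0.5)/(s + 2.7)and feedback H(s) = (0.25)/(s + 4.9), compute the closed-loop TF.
Closed-loop T = G/(1+GH).
Numerator: G_num * H_den = 0.5*s + 2.45.
Denominator: G_den * H_den + G_num * H_num = (s^2 + 7.6*s + 13.23) + (0.125) = s^2 + 7.6*s + 13.355.
T(s) = (0.5*s + 2.45)/(s^2 + 7.6*s + 13.355)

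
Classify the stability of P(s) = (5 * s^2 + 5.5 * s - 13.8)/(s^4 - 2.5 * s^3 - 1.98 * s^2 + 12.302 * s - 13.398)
Denominator: s^4 - 2.5*s^3 - 1.98*s^2 + 12.302*s - 13.398 = (s + 2.2)(s - 2.1)(s^2 - 2.6*s + 2.9). Poles: -2.2, 1.3 + 1.1j, 1.3 - 1.1j, 2.1. Unstable (3 pole(s) in RHP)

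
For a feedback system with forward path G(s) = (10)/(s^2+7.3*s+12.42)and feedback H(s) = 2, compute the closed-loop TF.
Closed-loop T = G/(1+GH).
Numerator: G_num * H_den = 10.
Denominator: G_den * H_den + G_num * H_num = (s^2 + 7.3*s + 12.42) + (20) = s^2 + 7.3*s + 32.42.
T(s) = (10)/(s^2 + 7.3*s + 32.42)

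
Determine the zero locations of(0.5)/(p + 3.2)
Numerator is a nonzero constant (0.5) → Zeros: none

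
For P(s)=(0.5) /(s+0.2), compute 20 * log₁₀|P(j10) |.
Substitute s = j*10: P(j10) = 0.0009996 - 0.04998j.
|P(j10)| = sqrt(Re² + Im²) = 0.04999.
20*log₁₀(0.04999) = -26.02 dB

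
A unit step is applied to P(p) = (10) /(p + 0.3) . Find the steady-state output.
FVT: lim_{t→∞} y(t) = lim_{p→0} p*Y(p) where Y(p) = P(p)/p.
= lim_{p→0} P(p) = P(0) = num(0)/den(0) = 10/0.3 = 33.33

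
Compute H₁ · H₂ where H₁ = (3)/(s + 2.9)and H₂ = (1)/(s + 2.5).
Series: H = H₁ · H₂ = (n₁·n₂)/(d₁·d₂).
Num: n₁·n₂ = 3. Den: d₁·d₂ = s^2 + 5.4*s + 7.25.
H(s) = (3)/(s^2 + 5.4*s + 7.25)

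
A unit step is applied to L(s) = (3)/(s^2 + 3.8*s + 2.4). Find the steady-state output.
FVT: lim_{t→∞} y(t) = lim_{s→0} s*Y(s) where Y(s) = L(s)/s.
= lim_{s→0} L(s) = L(0) = num(0)/den(0) = 3/2.4 = 1.25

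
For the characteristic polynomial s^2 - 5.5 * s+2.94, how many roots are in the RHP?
s^2 - 5.5*s + 2.94 = (s - 4.9)(s - 0.6). Poles: 0.6, 4.9. RHP poles (Re>0): 2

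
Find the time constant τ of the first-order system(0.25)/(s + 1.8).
First-order system: τ = -1/pole. Pole = -1.8. τ = -1/(-1.8) = 0.5556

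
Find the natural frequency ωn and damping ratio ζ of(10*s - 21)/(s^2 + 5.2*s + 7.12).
Underdamped: complex pole -2.6 + 0.6j. ωn = |pole| = 2.668, ζ = -Re(pole)/ωn = 0.9744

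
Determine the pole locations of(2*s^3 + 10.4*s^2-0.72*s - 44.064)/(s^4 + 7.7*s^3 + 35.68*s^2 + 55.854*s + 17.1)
Set denominator = 0: s^4 + 7.7*s^3 + 35.68*s^2 + 55.854*s + 17.1 = (s + 1.9)(s + 0.4)(s^2 + 5.4*s + 22.5) = 0 → Poles: -0.4, -1.9, -2.7 + 3.9j, -2.7 - 3.9j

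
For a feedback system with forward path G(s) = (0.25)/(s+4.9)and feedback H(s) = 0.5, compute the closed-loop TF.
Closed-loop T = G/(1+GH).
Numerator: G_num * H_den = 0.25.
Denominator: G_den * H_den + G_num * H_num = (s + 4.9) + (0.125) = s + 5.025.
T(s) = (0.25)/(s + 5.025)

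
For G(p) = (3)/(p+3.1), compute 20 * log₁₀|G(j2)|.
Substitute p = j*2: G(j2) = 0.683321 - 0.440852j.
|G(j2)| = sqrt(Re² + Im²) = 0.8132.
20*log₁₀(0.8132) = -1.80 dB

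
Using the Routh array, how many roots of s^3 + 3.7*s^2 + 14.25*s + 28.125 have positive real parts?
Routh array:
s^3: [1, 14.25]; s^2: [3.7, 28.125]; s^1: [6.64865]; s^0: [28.125]
First column: [1, 3.7, 6.64865, 28.125]. Sign changes = RHP roots = 0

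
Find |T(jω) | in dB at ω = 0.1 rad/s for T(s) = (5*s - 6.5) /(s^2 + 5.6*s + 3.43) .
Substitute s = j*0.1: T(j0.1) = -1.82764 + 0.445462j.
|T(j0.1)| = sqrt(Re² + Im²) = 1.881.
20*log₁₀(1.881) = 5.49 dB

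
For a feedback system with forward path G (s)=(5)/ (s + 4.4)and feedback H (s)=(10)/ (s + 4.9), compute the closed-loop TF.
Closed-loop T = G/(1+GH).
Numerator: G_num * H_den = 5*s + 24.5.
Denominator: G_den * H_den + G_num * H_num = (s^2 + 9.3*s + 21.56) + (50) = s^2 + 9.3*s + 71.56.
T(s) = (5*s + 24.5)/(s^2 + 9.3*s + 71.56)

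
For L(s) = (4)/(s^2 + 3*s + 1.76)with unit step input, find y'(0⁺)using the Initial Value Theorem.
IVT: y'(0⁺) = lim_{s→∞} s²·Y(s) = lim_{s→∞} s·L(s).
deg(num) = 0, deg(den) = 2, relative degree = 2 ≥ 2, so s·L(s) → 0. Initial slope = 0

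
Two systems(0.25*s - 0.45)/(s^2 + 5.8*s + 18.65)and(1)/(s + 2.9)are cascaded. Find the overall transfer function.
Series: H = H₁ · H₂ = (n₁·n₂)/(d₁·d₂).
Num: n₁·n₂ = 0.25*s - 0.45. Den: d₁·d₂ = s^3 + 8.7*s^2 + 35.47*s + 54.085.
H(s) = (0.25*s - 0.45)/(s^3 + 8.7*s^2 + 35.47*s + 54.085)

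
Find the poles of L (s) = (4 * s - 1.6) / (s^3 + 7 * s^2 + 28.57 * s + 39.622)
Set denominator = 0: s^3 + 7*s^2 + 28.57*s + 39.622 = (s + 2.2)(s^2 + 4.8*s + 18.01) = 0 → Poles: -2.2, -2.4 + 3.5j, -2.4 - 3.5j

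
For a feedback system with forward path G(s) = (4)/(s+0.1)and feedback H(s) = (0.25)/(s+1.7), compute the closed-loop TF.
Closed-loop T = G/(1+GH).
Numerator: G_num * H_den = 4*s + 6.8.
Denominator: G_den * H_den + G_num * H_num = (s^2 + 1.8*s + 0.17) + (1) = s^2 + 1.8*s + 1.17.
T(s) = (4*s + 6.8)/(s^2 + 1.8*s + 1.17)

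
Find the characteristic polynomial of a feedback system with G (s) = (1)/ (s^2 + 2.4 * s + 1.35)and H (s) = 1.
Characteristic poly = G_den * H_den + G_num * H_num = (s^2 + 2.4*s + 1.35) + (1) = s^2 + 2.4*s + 2.35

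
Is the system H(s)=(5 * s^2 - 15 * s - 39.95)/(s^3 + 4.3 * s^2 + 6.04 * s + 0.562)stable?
Denominator: s^3 + 4.3*s^2 + 6.04*s + 0.562 = (s + 0.1)(s^2 + 4.2*s + 5.62). Poles: -0.1, -2.1 + 1.1j, -2.1 - 1.1j. All Re(p)<0: Yes (stable)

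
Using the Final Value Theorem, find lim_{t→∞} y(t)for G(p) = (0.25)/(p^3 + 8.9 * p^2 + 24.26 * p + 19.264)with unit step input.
FVT: lim_{t→∞} y(t) = lim_{p→0} p*Y(p) where Y(p) = G(p)/p.
= lim_{p→0} G(p) = G(0) = num(0)/den(0) = 0.25/19.264 = 0.01298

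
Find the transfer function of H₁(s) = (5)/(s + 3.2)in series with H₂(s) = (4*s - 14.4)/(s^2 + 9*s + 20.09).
Series: H = H₁ · H₂ = (n₁·n₂)/(d₁·d₂).
Num: n₁·n₂ = 20*s - 72. Den: d₁·d₂ = s^3 + 12.2*s^2 + 48.89*s + 64.288.
H(s) = (20*s - 72)/(s^3 + 12.2*s^2 + 48.89*s + 64.288)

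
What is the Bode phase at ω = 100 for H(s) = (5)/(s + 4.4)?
Substitute s = j*100: H(j100) = 0.00219575 - 0.0499034j.
∠H(j100) = atan2(Im, Re) = atan2(-0.0499034, 0.00219575) = -87.48°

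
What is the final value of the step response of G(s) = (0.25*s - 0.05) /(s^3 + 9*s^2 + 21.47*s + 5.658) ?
FVT: lim_{t→∞} y(t) = lim_{s→0} s*Y(s) where Y(s) = G(s)/s.
= lim_{s→0} G(s) = G(0) = num(0)/den(0) = -0.05/5.658 = -0.008837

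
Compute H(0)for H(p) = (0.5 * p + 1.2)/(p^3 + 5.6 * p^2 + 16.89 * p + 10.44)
DC gain = H(0) = num(0)/den(0) = 1.2/10.44 = 0.1149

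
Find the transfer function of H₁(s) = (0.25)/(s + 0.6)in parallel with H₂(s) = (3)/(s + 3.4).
Parallel: H = H₁ + H₂ = (n₁·d₂ + n₂·d₁)/(d₁·d₂).
n₁·d₂ = 0.25*s + 0.85. n₂·d₁ = 3*s + 1.8. Sum = 3.25*s + 2.65. d₁·d₂ = s^2 + 4*s + 2.04.
H(s) = (3.25*s + 2.65)/(s^2 + 4*s + 2.04)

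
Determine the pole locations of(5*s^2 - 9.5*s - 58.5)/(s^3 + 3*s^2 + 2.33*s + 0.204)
Set denominator = 0: s^3 + 3*s^2 + 2.33*s + 0.204 = (s + 1.2)(s + 0.1)(s + 1.7) = 0 → Poles: -0.1, -1.2, -1.7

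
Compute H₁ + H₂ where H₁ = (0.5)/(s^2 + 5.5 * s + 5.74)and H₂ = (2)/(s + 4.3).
Parallel: H = H₁ + H₂ = (n₁·d₂ + n₂·d₁)/(d₁·d₂).
n₁·d₂ = 0.5*s + 2.15. n₂·d₁ = 2*s^2 + 11*s + 11.48. Sum = 2*s^2 + 11.5*s + 13.63. d₁·d₂ = s^3 + 9.8*s^2 + 29.39*s + 24.682.
H(s) = (2*s^2 + 11.5*s + 13.63)/(s^3 + 9.8*s^2 + 29.39*s + 24.682)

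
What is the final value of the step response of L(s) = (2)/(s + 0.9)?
FVT: lim_{t→∞} y(t) = lim_{s→0} s*Y(s) where Y(s) = L(s)/s.
= lim_{s→0} L(s) = L(0) = num(0)/den(0) = 2/0.9 = 2.222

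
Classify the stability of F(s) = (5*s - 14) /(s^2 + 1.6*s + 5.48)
Denominator: s^2 + 1.6*s + 5.48. Poles: -0.8 + 2.2j, -0.8 - 2.2j. Stable (all poles in LHP)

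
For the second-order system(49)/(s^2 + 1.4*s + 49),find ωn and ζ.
Standard form: ωn²/(s²+2ζωn·s+ωn²).
const=49=ωn² → ωn=7, s coeff=1.4=2ζωn → ζ=0.1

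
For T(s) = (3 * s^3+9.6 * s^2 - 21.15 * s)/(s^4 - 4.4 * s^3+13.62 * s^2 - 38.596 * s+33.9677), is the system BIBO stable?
Denominator: s^4 - 4.4*s^3 + 13.62*s^2 - 38.596*s + 33.9677 = (s - 2.9)(s - 1.3)(s^2 - 0.2*s + 9.01). Poles: 0.1 + 3j, 0.1 - 3j, 1.3, 2.9. All Re(p)<0: No (unstable)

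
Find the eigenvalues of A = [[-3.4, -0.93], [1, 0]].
Eigenvalues solve det(λI - A) = 0.
Characteristic polynomial: λ^2 + 3.4*λ + 0.93 = 0.
Factor: (λ + 3.1)(λ + 0.3) = 0.
Roots: -0.3, -3.1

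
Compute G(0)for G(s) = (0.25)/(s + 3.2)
DC gain = G(0) = num(0)/den(0) = 0.25/3.2 = 0.07812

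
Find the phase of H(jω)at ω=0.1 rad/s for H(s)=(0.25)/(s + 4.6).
Substitute s = j*0.1: H(j0.1) = 0.0543222 - 0.00118092j.
∠H(j0.1) = atan2(Im, Re) = atan2(-0.00118092, 0.0543222) = -1.25°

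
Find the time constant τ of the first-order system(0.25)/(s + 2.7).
First-order system: τ = -1/pole. Pole = -2.7. τ = -1/(-2.7) = 0.3704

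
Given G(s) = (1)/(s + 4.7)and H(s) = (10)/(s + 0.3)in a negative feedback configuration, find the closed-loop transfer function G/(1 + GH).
Closed-loop T = G/(1+GH).
Numerator: G_num * H_den = s + 0.3.
Denominator: G_den * H_den + G_num * H_num = (s^2 + 5*s + 1.41) + (10) = s^2 + 5*s + 11.41.
T(s) = (s + 0.3)/(s^2 + 5*s + 11.41)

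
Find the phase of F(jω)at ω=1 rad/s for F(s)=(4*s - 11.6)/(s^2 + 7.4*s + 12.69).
Substitute s = j*1: F(j1) = -0.553788 + 0.692732j.
∠F(j1) = atan2(Im, Re) = atan2(0.692732, -0.553788) = 128.64°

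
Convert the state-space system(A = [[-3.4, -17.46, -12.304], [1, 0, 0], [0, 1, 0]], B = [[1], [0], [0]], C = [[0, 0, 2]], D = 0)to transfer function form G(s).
G(s) = C(sI - A)⁻¹B + D.
Characteristic polynomial det(sI - A) = s^3 + 3.4*s^2 + 17.46*s + 12.304.
Numerator from C·adj(sI-A)·B + D·det(sI-A) = 2.
G(s) = (2)/(s^3 + 3.4*s^2 + 17.46*s + 12.304)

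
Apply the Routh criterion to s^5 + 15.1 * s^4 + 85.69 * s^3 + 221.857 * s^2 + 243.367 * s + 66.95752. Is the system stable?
Routh array:
s^5: [1, 85.69, 243.367]; s^4: [15.1, 221.857, 66.95752]; s^3: [70.9975, 238.933]; s^2: [171.04, 66.95752]; s^1: [211.139]; s^0: [66.95752]
First column: [1, 15.1, 70.9975, 171.04, 211.139, 66.95752]. Sign changes = 0.
Yes, stable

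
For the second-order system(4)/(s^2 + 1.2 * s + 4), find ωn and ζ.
Standard form: ωn²/(s²+2ζωn·s+ωn²).
const=4=ωn² → ωn=2, s coeff=1.2=2ζωn → ζ=0.3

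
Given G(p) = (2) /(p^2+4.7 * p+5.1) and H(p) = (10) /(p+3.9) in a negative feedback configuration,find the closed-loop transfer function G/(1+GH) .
Closed-loop T = G/(1+GH).
Numerator: G_num * H_den = 2*p + 7.8.
Denominator: G_den * H_den + G_num * H_num = (p^3 + 8.6*p^2 + 23.43*p + 19.89) + (20) = p^3 + 8.6*p^2 + 23.43*p + 39.89.
T(p) = (2*p + 7.8)/(p^3 + 8.6*p^2 + 23.43*p + 39.89)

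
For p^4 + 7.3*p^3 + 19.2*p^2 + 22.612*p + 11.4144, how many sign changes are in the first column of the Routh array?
Routh array:
p^4: [1, 19.2, 11.4144]; p^3: [7.3, 22.612]; p^2: [16.1025, 11.4144]; p^1: [17.4373]; p^0: [11.4144]
First column: [1, 7.3, 16.1025, 17.4373, 11.4144]. Sign changes = 0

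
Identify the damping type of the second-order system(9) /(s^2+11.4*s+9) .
Standard form: ωn²/(s²+2ζωn·s+ωn²) gives ωn=3, ζ=1.9.
Overdamped (ζ = 1.9 > 1)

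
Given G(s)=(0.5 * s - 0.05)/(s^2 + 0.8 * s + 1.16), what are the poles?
Set denominator = 0: s^2 + 0.8*s + 1.16 = 0 → Poles: -0.4 + 1j, -0.4 - 1j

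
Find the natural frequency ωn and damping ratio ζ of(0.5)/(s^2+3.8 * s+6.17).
Underdamped: complex pole -1.9 + 1.6j. ωn = |pole| = 2.484, ζ = -Re(pole)/ωn = 0.7649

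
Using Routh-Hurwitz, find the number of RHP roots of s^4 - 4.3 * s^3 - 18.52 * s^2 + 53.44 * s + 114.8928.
Routh array:
s^4: [1, -18.52, 114.8928]; s^3: [-4.3, 53.44]; s^2: [-6.09209, 114.8928]; s^1: [-27.6551]; s^0: [114.8928]
First column: [1, -4.3, -6.09209, -27.6551, 114.8928]. Sign changes = RHP roots = 2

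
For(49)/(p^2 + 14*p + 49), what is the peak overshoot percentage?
Standard form: ωn²/(p²+2ζωn·p+ωn²) → ωn = 7, ζ = 1.
ζ ≥ 1, so the response is non-oscillatory: peak overshoot = 0%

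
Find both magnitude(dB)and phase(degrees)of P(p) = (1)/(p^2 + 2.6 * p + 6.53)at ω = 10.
Substitute p = j*10: P(j10) = -0.00993026 - 0.00276224j.
|P| = 20*log₁₀(sqrt(Re²+Im²)) = -39.74 dB.
∠P = atan2(Im, Re) = -164.46°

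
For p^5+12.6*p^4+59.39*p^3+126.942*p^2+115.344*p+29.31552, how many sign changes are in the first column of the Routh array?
Routh array:
p^5: [1, 59.39, 115.344]; p^4: [12.6, 126.942, 29.31552]; p^3: [49.3152, 113.017]; p^2: [98.0662, 29.31552]; p^1: [98.2753]; p^0: [29.31552]
First column: [1, 12.6, 49.3152, 98.0662, 98.2753, 29.31552]. Sign changes = 0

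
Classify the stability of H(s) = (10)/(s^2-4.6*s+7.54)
Denominator: s^2 - 4.6*s + 7.54. Poles: 2.3 + 1.5j, 2.3 - 1.5j. Unstable (2 pole(s) in RHP)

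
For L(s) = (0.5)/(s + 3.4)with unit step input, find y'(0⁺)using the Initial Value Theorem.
IVT: y'(0⁺) = lim_{s→∞} s²·Y(s) = lim_{s→∞} s·L(s).
deg(num) = 0, deg(den) = 1, relative degree = 1, so s·L(s) → (leading num)/(leading den) = 0.5/1 = 0.5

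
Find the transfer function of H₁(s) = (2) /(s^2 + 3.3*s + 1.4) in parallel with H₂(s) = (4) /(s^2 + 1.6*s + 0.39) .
Parallel: H = H₁ + H₂ = (n₁·d₂ + n₂·d₁)/(d₁·d₂).
n₁·d₂ = 2*s^2 + 3.2*s + 0.78. n₂·d₁ = 4*s^2 + 13.2*s + 5.6. Sum = 6*s^2 + 16.4*s + 6.38. d₁·d₂ = s^4 + 4.9*s^3 + 7.07*s^2 + 3.527*s + 0.546.
H(s) = (6*s^2 + 16.4*s + 6.38)/(s^4 + 4.9*s^3 + 7.07*s^2 + 3.527*s + 0.546)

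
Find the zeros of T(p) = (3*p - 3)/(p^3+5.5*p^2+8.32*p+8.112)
Set numerator = 0: 3*p - 3 = 0 → Zeros: 1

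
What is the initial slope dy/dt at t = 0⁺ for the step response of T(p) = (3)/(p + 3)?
IVT: y'(0⁺) = lim_{p→∞} p²·Y(p) = lim_{p→∞} p·T(p).
deg(num) = 0, deg(den) = 1, relative degree = 1, so p·T(p) → (leading num)/(leading den) = 3/1 = 3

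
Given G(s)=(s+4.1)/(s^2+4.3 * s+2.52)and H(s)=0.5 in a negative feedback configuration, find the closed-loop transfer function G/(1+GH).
Closed-loop T = G/(1+GH).
Numerator: G_num * H_den = s + 4.1.
Denominator: G_den * H_den + G_num * H_num = (s^2 + 4.3*s + 2.52) + (0.5*s + 2.05) = s^2 + 4.8*s + 4.57.
T(s) = (s + 4.1)/(s^2 + 4.8*s + 4.57)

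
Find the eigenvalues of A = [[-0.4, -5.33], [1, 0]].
Eigenvalues solve det(λI - A) = 0.
Characteristic polynomial: λ^2 + 0.4*λ + 5.33 = 0.
Roots: -0.2 + 2.3j, -0.2 - 2.3j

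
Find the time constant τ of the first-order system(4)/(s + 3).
First-order system: τ = -1/pole. Pole = -3. τ = -1/(-3) = 0.3333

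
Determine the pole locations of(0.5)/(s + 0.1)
Set denominator = 0: s + 0.1 = 0 → Poles: -0.1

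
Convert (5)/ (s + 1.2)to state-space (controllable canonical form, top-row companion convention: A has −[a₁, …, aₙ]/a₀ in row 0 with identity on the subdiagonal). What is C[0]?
Reachable canonical form: C = numerator coefficients (right-aligned, zero-padded to length n).
num = 5, C = [[5]].
C[0] = 5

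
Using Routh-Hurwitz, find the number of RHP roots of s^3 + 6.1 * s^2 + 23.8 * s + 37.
Routh array:
s^3: [1, 23.8]; s^2: [6.1, 37]; s^1: [17.7344]; s^0: [37]
First column: [1, 6.1, 17.7344, 37]. Sign changes = RHP roots = 0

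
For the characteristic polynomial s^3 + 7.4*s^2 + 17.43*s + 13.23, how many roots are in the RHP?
s^3 + 7.4*s^2 + 17.43*s + 13.23 = (s + 3.5)(s + 1.8)(s + 2.1). Poles: -1.8, -2.1, -3.5. RHP poles (Re>0): 0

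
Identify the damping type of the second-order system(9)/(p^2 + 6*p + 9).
Standard form: ωn²/(p²+2ζωn·p+ωn²) gives ωn=3, ζ=1.
Critically damped (ζ = 1)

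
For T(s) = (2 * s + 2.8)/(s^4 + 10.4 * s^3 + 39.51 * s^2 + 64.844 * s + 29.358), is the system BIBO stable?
Denominator: s^4 + 10.4*s^3 + 39.51*s^2 + 64.844*s + 29.358 = (s + 0.7)(s + 4.5)(s^2 + 5.2*s + 9.32). Poles: -0.7, -2.6 + 1.6j, -2.6 - 1.6j, -4.5. All Re(p)<0: Yes (stable)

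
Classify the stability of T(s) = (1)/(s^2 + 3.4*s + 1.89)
Denominator: s^2 + 3.4*s + 1.89 = (s + 0.7)(s + 2.7). Poles: -0.7, -2.7. Stable (all poles in LHP)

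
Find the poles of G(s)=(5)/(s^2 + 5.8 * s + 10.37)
Set denominator = 0: s^2 + 5.8*s + 10.37 = 0 → Poles: -2.9 + 1.4j, -2.9 - 1.4j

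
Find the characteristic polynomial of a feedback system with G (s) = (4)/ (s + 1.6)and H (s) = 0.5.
Characteristic poly = G_den * H_den + G_num * H_num = (s + 1.6) + (2) = s + 3.6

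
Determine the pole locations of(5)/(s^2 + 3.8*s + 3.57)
Set denominator = 0: s^2 + 3.8*s + 3.57 = (s + 1.7)(s + 2.1) = 0 → Poles: -1.7, -2.1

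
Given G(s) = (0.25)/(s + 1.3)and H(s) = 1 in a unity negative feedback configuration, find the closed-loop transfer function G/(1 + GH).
Closed-loop T = G/(1+GH).
Numerator: G_num * H_den = 0.25.
Denominator: G_den * H_den + G_num * H_num = (s + 1.3) + (0.25) = s + 1.55.
T(s) = (0.25)/(s + 1.55)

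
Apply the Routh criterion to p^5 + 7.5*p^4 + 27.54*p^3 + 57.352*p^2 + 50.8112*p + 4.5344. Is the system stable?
Routh array:
p^5: [1, 27.54, 50.8112]; p^4: [7.5, 57.352, 4.5344]; p^3: [19.8931, 50.2066]; p^2: [38.4233, 4.5344]; p^1: [47.859]; p^0: [4.5344]
First column: [1, 7.5, 19.8931, 38.4233, 47.859, 4.5344]. Sign changes = 0.
Yes, stable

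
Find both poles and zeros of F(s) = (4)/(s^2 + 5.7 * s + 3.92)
Set denominator = 0: s^2 + 5.7*s + 3.92 = (s + 0.8)(s + 4.9) = 0 → Poles: -0.8, -4.9
Numerator is a nonzero constant (4) → Zeros: none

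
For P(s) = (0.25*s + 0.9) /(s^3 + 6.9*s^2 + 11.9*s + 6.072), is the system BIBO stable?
Denominator: s^3 + 6.9*s^2 + 11.9*s + 6.072 = (s + 1.1)(s + 4.6)(s + 1.2). Poles: -1.1, -1.2, -4.6. All Re(p)<0: Yes (stable)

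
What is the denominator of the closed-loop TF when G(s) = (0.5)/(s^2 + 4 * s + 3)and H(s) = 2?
Characteristic poly = G_den * H_den + G_num * H_num = (s^2 + 4*s + 3) + (1) = s^2 + 4*s + 4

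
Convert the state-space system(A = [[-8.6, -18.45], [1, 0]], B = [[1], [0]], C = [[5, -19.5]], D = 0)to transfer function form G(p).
G(p) = C(pI - A)⁻¹B + D.
Characteristic polynomial det(pI - A) = p^2 + 8.6*p + 18.45.
Numerator from C·adj(pI-A)·B + D·det(pI-A) = 5*p - 19.5.
G(p) = (5*p - 19.5)/(p^2 + 8.6*p + 18.45)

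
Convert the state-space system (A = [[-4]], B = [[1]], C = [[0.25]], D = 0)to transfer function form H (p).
H(p) = C(pI - A)⁻¹B + D.
Characteristic polynomial det(pI - A) = p + 4.
Numerator from C·adj(pI-A)·B + D·det(pI-A) = 0.25.
H(p) = (0.25)/(p + 4)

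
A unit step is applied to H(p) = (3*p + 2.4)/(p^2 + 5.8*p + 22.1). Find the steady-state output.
FVT: lim_{t→∞} y(t) = lim_{p→0} p*Y(p) where Y(p) = H(p)/p.
= lim_{p→0} H(p) = H(0) = num(0)/den(0) = 2.4/22.1 = 0.1086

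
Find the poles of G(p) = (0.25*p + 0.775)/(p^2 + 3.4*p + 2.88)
Set denominator = 0: p^2 + 3.4*p + 2.88 = (p + 1.6)(p + 1.8) = 0 → Poles: -1.6, -1.8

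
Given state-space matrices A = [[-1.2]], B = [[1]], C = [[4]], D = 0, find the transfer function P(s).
P(s) = C(sI - A)⁻¹B + D.
Characteristic polynomial det(sI - A) = s + 1.2.
Numerator from C·adj(sI-A)·B + D·det(sI-A) = 4.
P(s) = (4)/(s + 1.2)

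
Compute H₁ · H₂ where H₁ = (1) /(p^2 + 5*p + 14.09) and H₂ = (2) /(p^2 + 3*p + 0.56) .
Series: H = H₁ · H₂ = (n₁·n₂)/(d₁·d₂).
Num: n₁·n₂ = 2. Den: d₁·d₂ = p^4 + 8*p^3 + 29.65*p^2 + 45.07*p + 7.8904.
H(p) = (2)/(p^4 + 8*p^3 + 29.65*p^2 + 45.07*p + 7.8904)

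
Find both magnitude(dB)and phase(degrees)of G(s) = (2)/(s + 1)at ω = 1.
Substitute s = j*1: G(j1) = 1 - 1j.
|G| = 20*log₁₀(sqrt(Re²+Im²)) = 3.01 dB.
∠G = atan2(Im, Re) = -45.00°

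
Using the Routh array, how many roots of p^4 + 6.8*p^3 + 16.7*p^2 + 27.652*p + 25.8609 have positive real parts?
Routh array:
p^4: [1, 16.7, 25.8609]; p^3: [6.8, 27.652]; p^2: [12.6335, 25.8609]; p^1: [13.7324]; p^0: [25.8609]
First column: [1, 6.8, 12.6335, 13.7324, 25.8609]. Sign changes = RHP roots = 0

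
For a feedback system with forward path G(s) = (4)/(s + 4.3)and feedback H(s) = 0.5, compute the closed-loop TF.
Closed-loop T = G/(1+GH).
Numerator: G_num * H_den = 4.
Denominator: G_den * H_den + G_num * H_num = (s + 4.3) + (2) = s + 6.3.
T(s) = (4)/(s + 6.3)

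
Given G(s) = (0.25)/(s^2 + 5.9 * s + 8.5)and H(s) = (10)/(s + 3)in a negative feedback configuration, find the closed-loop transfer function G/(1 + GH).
Closed-loop T = G/(1+GH).
Numerator: G_num * H_den = 0.25*s + 0.75.
Denominator: G_den * H_den + G_num * H_num = (s^3 + 8.9*s^2 + 26.2*s + 25.5) + (2.5) = s^3 + 8.9*s^2 + 26.2*s + 28.
T(s) = (0.25*s + 0.75)/(s^3 + 8.9*s^2 + 26.2*s + 28)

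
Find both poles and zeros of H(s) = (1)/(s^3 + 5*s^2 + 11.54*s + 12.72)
Set denominator = 0: s^3 + 5*s^2 + 11.54*s + 12.72 = (s + 2.4)(s^2 + 2.6*s + 5.3) = 0 → Poles: -1.3 + 1.9j, -1.3 - 1.9j, -2.4
Numerator is a nonzero constant (1) → Zeros: none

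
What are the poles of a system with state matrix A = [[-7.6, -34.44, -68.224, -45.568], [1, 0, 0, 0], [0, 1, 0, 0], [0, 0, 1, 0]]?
Eigenvalues solve det(λI - A) = 0.
Characteristic polynomial: λ^4 + 7.6*λ^3 + 34.44*λ^2 + 68.224*λ + 45.568 = 0.
Factor: (λ + 1.6)(λ + 1.6)(λ^2 + 4.4*λ + 17.8) = 0.
Roots: -1.6, -1.6, -2.2 + 3.6j, -2.2 - 3.6j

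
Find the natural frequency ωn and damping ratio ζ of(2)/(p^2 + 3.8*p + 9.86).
Underdamped: complex pole -1.9 + 2.5j. ωn = |pole| = 3.14, ζ = -Re(pole)/ωn = 0.6051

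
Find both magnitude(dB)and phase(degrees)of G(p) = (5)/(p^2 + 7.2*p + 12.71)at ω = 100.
Substitute p = j*100: G(j100) = -0.000498048 - 3.59051e-05j.
|G| = 20*log₁₀(sqrt(Re²+Im²)) = -66.03 dB.
∠G = atan2(Im, Re) = -175.88°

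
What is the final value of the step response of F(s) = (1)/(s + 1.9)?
FVT: lim_{t→∞} y(t) = lim_{s→0} s*Y(s) where Y(s) = F(s)/s.
= lim_{s→0} F(s) = F(0) = num(0)/den(0) = 1/1.9 = 0.5263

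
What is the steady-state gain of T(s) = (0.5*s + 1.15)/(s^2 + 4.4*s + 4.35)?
DC gain = T(0) = num(0)/den(0) = 1.15/4.35 = 0.2644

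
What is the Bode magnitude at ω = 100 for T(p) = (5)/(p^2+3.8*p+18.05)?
Substitute p = j*100: T(j100) = -0.000500179 - 1.90412e-05j.
|T(j100)| = sqrt(Re² + Im²) = 0.0005005.
20*log₁₀(0.0005005) = -66.01 dB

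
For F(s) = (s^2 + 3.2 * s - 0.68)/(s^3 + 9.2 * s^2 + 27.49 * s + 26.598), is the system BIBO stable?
Denominator: s^3 + 9.2*s^2 + 27.49*s + 26.598 = (s + 3.1)(s + 3.9)(s + 2.2). Poles: -2.2, -3.1, -3.9. All Re(p)<0: Yes (stable)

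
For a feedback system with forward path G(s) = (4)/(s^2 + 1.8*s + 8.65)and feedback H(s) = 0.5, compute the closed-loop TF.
Closed-loop T = G/(1+GH).
Numerator: G_num * H_den = 4.
Denominator: G_den * H_den + G_num * H_num = (s^2 + 1.8*s + 8.65) + (2) = s^2 + 1.8*s + 10.65.
T(s) = (4)/(s^2 + 1.8*s + 10.65)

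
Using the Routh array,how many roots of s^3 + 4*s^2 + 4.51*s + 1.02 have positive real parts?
Routh array:
s^3: [1, 4.51]; s^2: [4, 1.02]; s^1: [4.255]; s^0: [1.02]
First column: [1, 4, 4.255, 1.02]. Sign changes = RHP roots = 0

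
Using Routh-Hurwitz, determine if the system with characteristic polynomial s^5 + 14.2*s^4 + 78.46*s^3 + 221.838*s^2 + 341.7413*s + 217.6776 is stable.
Routh array:
s^5: [1, 78.46, 341.7413]; s^4: [14.2, 221.838, 217.6776]; s^3: [62.8376, 326.412]; s^2: [148.076, 217.6776]; s^1: [234.038]; s^0: [217.6776]
First column: [1, 14.2, 62.8376, 148.076, 234.038, 217.6776]. Sign changes = 0.
Yes, stable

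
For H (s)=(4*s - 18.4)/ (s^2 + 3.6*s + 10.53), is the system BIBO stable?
Denominator: s^2 + 3.6*s + 10.53. Poles: -1.8 + 2.7j, -1.8 - 2.7j. All Re(p)<0: Yes (stable)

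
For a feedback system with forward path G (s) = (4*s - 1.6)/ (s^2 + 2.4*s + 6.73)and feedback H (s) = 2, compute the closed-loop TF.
Closed-loop T = G/(1+GH).
Numerator: G_num * H_den = 4*s - 1.6.
Denominator: G_den * H_den + G_num * H_num = (s^2 + 2.4*s + 6.73) + (8*s - 3.2) = s^2 + 10.4*s + 3.53.
T(s) = (4*s - 1.6)/(s^2 + 10.4*s + 3.53)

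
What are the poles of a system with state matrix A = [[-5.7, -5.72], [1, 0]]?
Eigenvalues solve det(λI - A) = 0.
Characteristic polynomial: λ^2 + 5.7*λ + 5.72 = 0.
Factor: (λ + 4.4)(λ + 1.3) = 0.
Roots: -1.3, -4.4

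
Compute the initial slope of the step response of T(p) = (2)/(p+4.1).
IVT: y'(0⁺) = lim_{p→∞} p²·Y(p) = lim_{p→∞} p·T(p).
deg(num) = 0, deg(den) = 1, relative degree = 1, so p·T(p) → (leading num)/(leading den) = 2/1 = 2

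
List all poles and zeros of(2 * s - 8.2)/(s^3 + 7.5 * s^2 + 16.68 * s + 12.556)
Set denominator = 0: s^3 + 7.5*s^2 + 16.68*s + 12.556 = (s + 4.3)(s^2 + 3.2*s + 2.92) = 0 → Poles: -1.6 + 0.6j, -1.6 - 0.6j, -4.3
Set numerator = 0: 2*s - 8.2 = 0 → Zeros: 4.1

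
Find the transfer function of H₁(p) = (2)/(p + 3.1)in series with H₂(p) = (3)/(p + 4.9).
Series: H = H₁ · H₂ = (n₁·n₂)/(d₁·d₂).
Num: n₁·n₂ = 6. Den: d₁·d₂ = p^2 + 8*p + 15.19.
H(p) = (6)/(p^2 + 8*p + 15.19)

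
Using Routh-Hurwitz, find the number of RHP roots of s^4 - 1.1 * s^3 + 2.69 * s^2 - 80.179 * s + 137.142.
Routh array:
s^4: [1, 2.69, 137.142]; s^3: [-1.1, -80.179]; s^2: [-70.2, 137.142]; s^1: [-82.3279]; s^0: [137.142]
First column: [1, -1.1, -70.2, -82.3279, 137.142]. Sign changes = RHP roots = 2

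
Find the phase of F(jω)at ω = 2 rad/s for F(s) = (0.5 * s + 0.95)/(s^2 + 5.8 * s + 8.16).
Substitute s = j*2: F(j2) = 0.102406 - 0.0451715j.
∠F(j2) = atan2(Im, Re) = atan2(-0.0451715, 0.102406) = -23.80°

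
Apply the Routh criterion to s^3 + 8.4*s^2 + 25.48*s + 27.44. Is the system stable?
Routh array:
s^3: [1, 25.48]; s^2: [8.4, 27.44]; s^1: [22.2133]; s^0: [27.44]
First column: [1, 8.4, 22.2133, 27.44]. Sign changes = 0.
Yes, stable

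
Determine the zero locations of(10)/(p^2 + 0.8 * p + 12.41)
Numerator is a nonzero constant (10) → Zeros: none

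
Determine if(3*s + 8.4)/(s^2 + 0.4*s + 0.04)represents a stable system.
Denominator: s^2 + 0.4*s + 0.04 = (s + 0.2)(s + 0.2). Poles: -0.2, -0.2. All Re(p)<0: Yes (stable)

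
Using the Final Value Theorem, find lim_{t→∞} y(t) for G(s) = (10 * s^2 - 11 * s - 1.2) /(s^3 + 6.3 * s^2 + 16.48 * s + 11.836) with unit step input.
FVT: lim_{t→∞} y(t) = lim_{s→0} s*Y(s) where Y(s) = G(s)/s.
= lim_{s→0} G(s) = G(0) = num(0)/den(0) = -1.2/11.836 = -0.1014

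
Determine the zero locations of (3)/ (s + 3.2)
Numerator is a nonzero constant (3) → Zeros: none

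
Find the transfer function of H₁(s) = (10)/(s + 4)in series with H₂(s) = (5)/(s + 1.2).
Series: H = H₁ · H₂ = (n₁·n₂)/(d₁·d₂).
Num: n₁·n₂ = 50. Den: d₁·d₂ = s^2 + 5.2*s + 4.8.
H(s) = (50)/(s^2 + 5.2*s + 4.8)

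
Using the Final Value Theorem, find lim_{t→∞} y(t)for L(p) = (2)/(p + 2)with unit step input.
FVT: lim_{t→∞} y(t) = lim_{p→0} p*Y(p) where Y(p) = L(p)/p.
= lim_{p→0} L(p) = L(0) = num(0)/den(0) = 2/2 = 1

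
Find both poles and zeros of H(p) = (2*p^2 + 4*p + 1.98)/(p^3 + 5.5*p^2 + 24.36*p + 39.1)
Set denominator = 0: p^3 + 5.5*p^2 + 24.36*p + 39.1 = (p + 2.3)(p^2 + 3.2*p + 17) = 0 → Poles: -1.6 + 3.8j, -1.6 - 3.8j, -2.3
Set numerator = 0: 2*p^2 + 4*p + 1.98 = 2*(p + 0.9)(p + 1.1) = 0 → Zeros: -0.9, -1.1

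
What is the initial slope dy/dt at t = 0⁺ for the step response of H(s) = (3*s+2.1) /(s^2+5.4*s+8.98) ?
IVT: y'(0⁺) = lim_{s→∞} s²·Y(s) = lim_{s→∞} s·H(s).
deg(num) = 1, deg(den) = 2, relative degree = 1, so s·H(s) → (leading num)/(leading den) = 3/1 = 3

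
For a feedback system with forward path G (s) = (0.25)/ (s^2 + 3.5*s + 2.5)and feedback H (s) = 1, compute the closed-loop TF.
Closed-loop T = G/(1+GH).
Numerator: G_num * H_den = 0.25.
Denominator: G_den * H_den + G_num * H_num = (s^2 + 3.5*s + 2.5) + (0.25) = s^2 + 3.5*s + 2.75.
T(s) = (0.25)/(s^2 + 3.5*s + 2.75)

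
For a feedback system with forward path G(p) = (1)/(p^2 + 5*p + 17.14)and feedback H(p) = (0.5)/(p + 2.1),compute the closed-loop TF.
Closed-loop T = G/(1+GH).
Numerator: G_num * H_den = p + 2.1.
Denominator: G_den * H_den + G_num * H_num = (p^3 + 7.1*p^2 + 27.64*p + 35.994) + (0.5) = p^3 + 7.1*p^2 + 27.64*p + 36.494.
T(p) = (p + 2.1)/(p^3 + 7.1*p^2 + 27.64*p + 36.494)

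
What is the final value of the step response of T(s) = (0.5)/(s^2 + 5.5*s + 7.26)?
FVT: lim_{t→∞} y(t) = lim_{s→0} s*Y(s) where Y(s) = T(s)/s.
= lim_{s→0} T(s) = T(0) = num(0)/den(0) = 0.5/7.26 = 0.06887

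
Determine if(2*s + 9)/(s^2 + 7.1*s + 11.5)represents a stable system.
Denominator: s^2 + 7.1*s + 11.5 = (s + 2.5)(s + 4.6). Poles: -2.5, -4.6. All Re(p)<0: Yes (stable)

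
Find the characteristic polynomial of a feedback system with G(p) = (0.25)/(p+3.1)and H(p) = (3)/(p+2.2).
Characteristic poly = G_den * H_den + G_num * H_num = (p^2 + 5.3*p + 6.82) + (0.75) = p^2 + 5.3*p + 7.57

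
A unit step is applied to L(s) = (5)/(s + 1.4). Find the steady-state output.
FVT: lim_{t→∞} y(t) = lim_{s→0} s*Y(s) where Y(s) = L(s)/s.
= lim_{s→0} L(s) = L(0) = num(0)/den(0) = 5/1.4 = 3.571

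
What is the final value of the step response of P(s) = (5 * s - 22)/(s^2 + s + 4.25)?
FVT: lim_{t→∞} y(t) = lim_{s→0} s*Y(s) where Y(s) = P(s)/s.
= lim_{s→0} P(s) = P(0) = num(0)/den(0) = -22/4.25 = -5.176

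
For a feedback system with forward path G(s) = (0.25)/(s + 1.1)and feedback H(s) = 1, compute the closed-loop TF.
Closed-loop T = G/(1+GH).
Numerator: G_num * H_den = 0.25.
Denominator: G_den * H_den + G_num * H_num = (s + 1.1) + (0.25) = s + 1.35.
T(s) = (0.25)/(s + 1.35)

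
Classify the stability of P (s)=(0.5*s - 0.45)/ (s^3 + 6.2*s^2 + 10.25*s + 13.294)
Denominator: s^3 + 6.2*s^2 + 10.25*s + 13.294 = (s + 4.6)(s^2 + 1.6*s + 2.89). Poles: -0.8 + 1.5j, -0.8 - 1.5j, -4.6. Stable (all poles in LHP)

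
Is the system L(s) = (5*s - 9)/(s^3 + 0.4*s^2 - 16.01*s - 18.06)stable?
Denominator: s^3 + 0.4*s^2 - 16.01*s - 18.06 = (s - 4.3)(s + 3.5)(s + 1.2). Poles: -1.2, -3.5, 4.3. All Re(p)<0: No (unstable)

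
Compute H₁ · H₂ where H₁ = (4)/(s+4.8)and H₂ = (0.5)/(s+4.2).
Series: H = H₁ · H₂ = (n₁·n₂)/(d₁·d₂).
Num: n₁·n₂ = 2. Den: d₁·d₂ = s^2 + 9*s + 20.16.
H(s) = (2)/(s^2 + 9*s + 20.16)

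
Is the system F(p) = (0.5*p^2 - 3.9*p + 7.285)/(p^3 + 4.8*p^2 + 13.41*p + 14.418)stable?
Denominator: p^3 + 4.8*p^2 + 13.41*p + 14.418 = (p + 1.8)(p^2 + 3*p + 8.01). Poles: -1.5 + 2.4j, -1.5 - 2.4j, -1.8. All Re(p)<0: Yes (stable)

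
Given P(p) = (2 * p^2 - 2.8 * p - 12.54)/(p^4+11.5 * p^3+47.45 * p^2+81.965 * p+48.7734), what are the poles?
Set denominator = 0: p^4 + 11.5*p^3 + 47.45*p^2 + 81.965*p + 48.7734 = (p + 1.3)(p + 3.9)(p + 2.6)(p + 3.7) = 0 → Poles: -1.3, -2.6, -3.7, -3.9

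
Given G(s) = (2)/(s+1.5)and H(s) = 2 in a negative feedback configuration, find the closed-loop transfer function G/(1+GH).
Closed-loop T = G/(1+GH).
Numerator: G_num * H_den = 2.
Denominator: G_den * H_den + G_num * H_num = (s + 1.5) + (4) = s + 5.5.
T(s) = (2)/(s + 5.5)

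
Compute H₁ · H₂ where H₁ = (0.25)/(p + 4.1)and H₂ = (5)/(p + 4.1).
Series: H = H₁ · H₂ = (n₁·n₂)/(d₁·d₂).
Num: n₁·n₂ = 1.25. Den: d₁·d₂ = p^2 + 8.2*p + 16.81.
H(p) = (1.25)/(p^2 + 8.2*p + 16.81)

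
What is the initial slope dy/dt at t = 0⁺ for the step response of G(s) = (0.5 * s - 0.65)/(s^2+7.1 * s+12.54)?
IVT: y'(0⁺) = lim_{s→∞} s²·Y(s) = lim_{s→∞} s·G(s).
deg(num) = 1, deg(den) = 2, relative degree = 1, so s·G(s) → (leading num)/(leading den) = 0.5/1 = 0.5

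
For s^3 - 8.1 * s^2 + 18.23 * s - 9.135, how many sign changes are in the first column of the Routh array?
Routh array:
s^3: [1, 18.23]; s^2: [-8.1, -9.135]; s^1: [17.1022]; s^0: [-9.135]
First column: [1, -8.1, 17.1022, -9.135]. Sign changes = 3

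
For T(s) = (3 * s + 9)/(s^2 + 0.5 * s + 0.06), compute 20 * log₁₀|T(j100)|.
Substitute s = j*100: T(j100) = -0.000749985 - 0.0300039j.
|T(j100)| = sqrt(Re² + Im²) = 0.03001.
20*log₁₀(0.03001) = -30.45 dB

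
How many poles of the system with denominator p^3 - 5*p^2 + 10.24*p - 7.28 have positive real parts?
p^3 - 5*p^2 + 10.24*p - 7.28 = (p - 1.4)(p^2 - 3.6*p + 5.2). Poles: 1.4, 1.8 + 1.4j, 1.8 - 1.4j. RHP poles (Re>0): 3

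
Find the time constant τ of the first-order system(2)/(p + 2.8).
First-order system: τ = -1/pole. Pole = -2.8. τ = -1/(-2.8) = 0.3571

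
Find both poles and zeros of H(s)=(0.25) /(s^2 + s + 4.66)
Set denominator = 0: s^2 + s + 4.66 = 0 → Poles: -0.5 + 2.1j, -0.5 - 2.1j
Numerator is a nonzero constant (0.25) → Zeros: none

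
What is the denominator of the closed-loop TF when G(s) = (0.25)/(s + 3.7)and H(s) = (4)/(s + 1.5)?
Characteristic poly = G_den * H_den + G_num * H_num = (s^2 + 5.2*s + 5.55) + (1) = s^2 + 5.2*s + 6.55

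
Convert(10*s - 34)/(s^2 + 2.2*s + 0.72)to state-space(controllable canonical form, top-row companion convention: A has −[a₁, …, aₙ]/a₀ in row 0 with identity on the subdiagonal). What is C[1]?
Reachable canonical form: C = numerator coefficients (right-aligned, zero-padded to length n).
num = 10*s - 34, C = [[10, -34]].
C[1] = -34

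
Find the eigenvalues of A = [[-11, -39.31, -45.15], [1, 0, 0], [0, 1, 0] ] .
Eigenvalues solve det(λI - A) = 0.
Characteristic polynomial: λ^3 + 11*λ^2 + 39.31*λ + 45.15 = 0.
Factor: (λ + 4.3)(λ + 4.2)(λ + 2.5) = 0.
Roots: -2.5, -4.2, -4.3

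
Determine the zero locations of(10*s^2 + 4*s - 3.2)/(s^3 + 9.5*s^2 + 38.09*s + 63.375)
Set numerator = 0: 10*s^2 + 4*s - 3.2 = 10*(s - 0.4)(s + 0.8) = 0 → Zeros: -0.8, 0.4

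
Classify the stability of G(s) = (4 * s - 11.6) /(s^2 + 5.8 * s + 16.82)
Denominator: s^2 + 5.8*s + 16.82. Poles: -2.9 + 2.9j, -2.9 - 2.9j. Stable (all poles in LHP)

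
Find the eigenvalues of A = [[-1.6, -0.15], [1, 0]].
Eigenvalues solve det(λI - A) = 0.
Characteristic polynomial: λ^2 + 1.6*λ + 0.15 = 0.
Factor: (λ + 0.1)(λ + 1.5) = 0.
Roots: -0.1, -1.5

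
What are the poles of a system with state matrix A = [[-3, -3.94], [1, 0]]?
Eigenvalues solve det(λI - A) = 0.
Characteristic polynomial: λ^2 + 3*λ + 3.94 = 0.
Roots: -1.5 + 1.3j, -1.5 - 1.3j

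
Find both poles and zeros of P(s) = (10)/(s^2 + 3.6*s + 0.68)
Set denominator = 0: s^2 + 3.6*s + 0.68 = (s + 0.2)(s + 3.4) = 0 → Poles: -0.2, -3.4
Numerator is a nonzero constant (10) → Zeros: none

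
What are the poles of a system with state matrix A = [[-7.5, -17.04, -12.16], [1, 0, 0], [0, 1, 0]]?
Eigenvalues solve det(λI - A) = 0.
Characteristic polynomial: λ^3 + 7.5*λ^2 + 17.04*λ + 12.16 = 0.
Factor: (λ + 4)(λ + 1.9)(λ + 1.6) = 0.
Roots: -1.6, -1.9, -4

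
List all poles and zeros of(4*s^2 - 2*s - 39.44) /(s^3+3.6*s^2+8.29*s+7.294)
Set denominator = 0: s^3 + 3.6*s^2 + 8.29*s + 7.294 = (s + 1.4)(s^2 + 2.2*s + 5.21) = 0 → Poles: -1.1 + 2j, -1.1 - 2j, -1.4
Set numerator = 0: 4*s^2 - 2*s - 39.44 = 4*(s + 2.9)(s - 3.4) = 0 → Zeros: -2.9, 3.4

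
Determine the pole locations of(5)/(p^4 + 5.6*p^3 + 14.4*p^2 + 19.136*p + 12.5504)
Set denominator = 0: p^4 + 5.6*p^3 + 14.4*p^2 + 19.136*p + 12.5504 = (p^2 + 3.6*p + 4.24)(p^2 + 2*p + 2.96) = 0 → Poles: -1 + 1.4j, -1 - 1.4j, -1.8 + 1j, -1.8 - 1j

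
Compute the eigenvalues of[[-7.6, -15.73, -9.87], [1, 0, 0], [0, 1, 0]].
Eigenvalues solve det(λI - A) = 0.
Characteristic polynomial: λ^3 + 7.6*λ^2 + 15.73*λ + 9.87 = 0.
Factor: (λ + 1.4)(λ + 4.7)(λ + 1.5) = 0.
Roots: -1.4, -1.5, -4.7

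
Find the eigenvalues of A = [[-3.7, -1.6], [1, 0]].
Eigenvalues solve det(λI - A) = 0.
Characteristic polynomial: λ^2 + 3.7*λ + 1.6 = 0.
Factor: (λ + 3.2)(λ + 0.5) = 0.
Roots: -0.5, -3.2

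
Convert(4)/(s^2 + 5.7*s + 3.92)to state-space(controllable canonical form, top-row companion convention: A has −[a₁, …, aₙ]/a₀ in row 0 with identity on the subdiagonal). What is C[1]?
Reachable canonical form: C = numerator coefficients (right-aligned, zero-padded to length n).
num = 4, C = [[0, 4]].
C[1] = 4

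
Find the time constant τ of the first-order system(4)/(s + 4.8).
First-order system: τ = -1/pole. Pole = -4.8. τ = -1/(-4.8) = 0.2083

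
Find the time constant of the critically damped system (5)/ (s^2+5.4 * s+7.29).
Critically damped (ζ = 1): repeated real pole at -2.7, -2.7. τ = -1/pole = 0.3704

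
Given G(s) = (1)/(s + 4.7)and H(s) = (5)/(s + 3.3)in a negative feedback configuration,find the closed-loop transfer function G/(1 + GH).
Closed-loop T = G/(1+GH).
Numerator: G_num * H_den = s + 3.3.
Denominator: G_den * H_den + G_num * H_num = (s^2 + 8*s + 15.51) + (5) = s^2 + 8*s + 20.51.
T(s) = (s + 3.3)/(s^2 + 8*s + 20.51)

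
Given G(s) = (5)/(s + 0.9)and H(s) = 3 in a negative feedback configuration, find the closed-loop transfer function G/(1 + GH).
Closed-loop T = G/(1+GH).
Numerator: G_num * H_den = 5.
Denominator: G_den * H_den + G_num * H_num = (s + 0.9) + (15) = s + 15.9.
T(s) = (5)/(s + 15.9)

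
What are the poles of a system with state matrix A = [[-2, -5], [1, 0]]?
Eigenvalues solve det(λI - A) = 0.
Characteristic polynomial: λ^2 + 2*λ + 5 = 0.
Roots: -1 + 2j, -1 - 2j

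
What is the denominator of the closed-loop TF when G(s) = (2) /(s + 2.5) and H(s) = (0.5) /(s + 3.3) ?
Characteristic poly = G_den * H_den + G_num * H_num = (s^2 + 5.8*s + 8.25) + (1) = s^2 + 5.8*s + 9.25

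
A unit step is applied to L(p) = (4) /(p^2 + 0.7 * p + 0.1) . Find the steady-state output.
FVT: lim_{t→∞} y(t) = lim_{p→0} p*Y(p) where Y(p) = L(p)/p.
= lim_{p→0} L(p) = L(0) = num(0)/den(0) = 4/0.1 = 40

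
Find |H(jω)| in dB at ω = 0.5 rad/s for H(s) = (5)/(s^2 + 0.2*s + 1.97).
Substitute s = j*0.5: H(j0.5) = 2.89718 - 0.168441j.
|H(j0.5)| = sqrt(Re² + Im²) = 2.902.
20*log₁₀(2.902) = 9.25 dB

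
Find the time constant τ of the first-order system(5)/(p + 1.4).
First-order system: τ = -1/pole. Pole = -1.4. τ = -1/(-1.4) = 0.7143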